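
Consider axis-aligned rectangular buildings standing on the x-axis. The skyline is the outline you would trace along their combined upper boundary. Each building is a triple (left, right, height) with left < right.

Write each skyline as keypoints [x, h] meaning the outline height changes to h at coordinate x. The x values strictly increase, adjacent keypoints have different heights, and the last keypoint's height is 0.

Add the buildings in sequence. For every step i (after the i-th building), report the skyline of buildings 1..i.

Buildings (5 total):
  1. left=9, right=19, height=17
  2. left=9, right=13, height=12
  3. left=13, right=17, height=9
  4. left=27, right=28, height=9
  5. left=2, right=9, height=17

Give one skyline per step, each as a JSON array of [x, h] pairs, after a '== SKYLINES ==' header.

== SKYLINES ==
[[9,17],[19,0]]
[[9,17],[19,0]]
[[9,17],[19,0]]
[[9,17],[19,0],[27,9],[28,0]]
[[2,17],[19,0],[27,9],[28,0]]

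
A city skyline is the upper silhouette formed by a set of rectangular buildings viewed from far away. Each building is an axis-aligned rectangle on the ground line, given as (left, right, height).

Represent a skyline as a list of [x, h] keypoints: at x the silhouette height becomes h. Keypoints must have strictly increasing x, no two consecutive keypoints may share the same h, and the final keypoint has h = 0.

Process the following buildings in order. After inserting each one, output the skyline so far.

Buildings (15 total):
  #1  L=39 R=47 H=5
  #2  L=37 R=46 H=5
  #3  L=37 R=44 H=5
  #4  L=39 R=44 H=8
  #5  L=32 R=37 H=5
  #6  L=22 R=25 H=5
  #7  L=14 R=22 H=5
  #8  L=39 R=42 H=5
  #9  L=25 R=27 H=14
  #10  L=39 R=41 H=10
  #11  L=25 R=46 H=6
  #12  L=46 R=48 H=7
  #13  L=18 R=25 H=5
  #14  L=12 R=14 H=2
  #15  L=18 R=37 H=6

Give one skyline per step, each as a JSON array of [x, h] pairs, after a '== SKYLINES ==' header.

== SKYLINES ==
[[39,5],[47,0]]
[[37,5],[47,0]]
[[37,5],[47,0]]
[[37,5],[39,8],[44,5],[47,0]]
[[32,5],[39,8],[44,5],[47,0]]
[[22,5],[25,0],[32,5],[39,8],[44,5],[47,0]]
[[14,5],[25,0],[32,5],[39,8],[44,5],[47,0]]
[[14,5],[25,0],[32,5],[39,8],[44,5],[47,0]]
[[14,5],[25,14],[27,0],[32,5],[39,8],[44,5],[47,0]]
[[14,5],[25,14],[27,0],[32,5],[39,10],[41,8],[44,5],[47,0]]
[[14,5],[25,14],[27,6],[39,10],[41,8],[44,6],[46,5],[47,0]]
[[14,5],[25,14],[27,6],[39,10],[41,8],[44,6],[46,7],[48,0]]
[[14,5],[25,14],[27,6],[39,10],[41,8],[44,6],[46,7],[48,0]]
[[12,2],[14,5],[25,14],[27,6],[39,10],[41,8],[44,6],[46,7],[48,0]]
[[12,2],[14,5],[18,6],[25,14],[27,6],[39,10],[41,8],[44,6],[46,7],[48,0]]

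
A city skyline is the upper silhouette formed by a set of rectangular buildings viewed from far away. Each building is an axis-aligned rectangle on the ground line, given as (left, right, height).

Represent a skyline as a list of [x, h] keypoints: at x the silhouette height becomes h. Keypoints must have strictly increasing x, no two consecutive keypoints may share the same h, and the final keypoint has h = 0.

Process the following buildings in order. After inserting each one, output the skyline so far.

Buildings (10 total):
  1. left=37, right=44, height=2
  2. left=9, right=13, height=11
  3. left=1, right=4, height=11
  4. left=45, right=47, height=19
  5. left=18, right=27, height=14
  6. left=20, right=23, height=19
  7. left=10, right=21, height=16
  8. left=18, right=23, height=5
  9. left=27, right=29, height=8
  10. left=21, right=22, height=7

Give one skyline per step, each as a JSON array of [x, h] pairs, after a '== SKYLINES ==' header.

== SKYLINES ==
[[37,2],[44,0]]
[[9,11],[13,0],[37,2],[44,0]]
[[1,11],[4,0],[9,11],[13,0],[37,2],[44,0]]
[[1,11],[4,0],[9,11],[13,0],[37,2],[44,0],[45,19],[47,0]]
[[1,11],[4,0],[9,11],[13,0],[18,14],[27,0],[37,2],[44,0],[45,19],[47,0]]
[[1,11],[4,0],[9,11],[13,0],[18,14],[20,19],[23,14],[27,0],[37,2],[44,0],[45,19],[47,0]]
[[1,11],[4,0],[9,11],[10,16],[20,19],[23,14],[27,0],[37,2],[44,0],[45,19],[47,0]]
[[1,11],[4,0],[9,11],[10,16],[20,19],[23,14],[27,0],[37,2],[44,0],[45,19],[47,0]]
[[1,11],[4,0],[9,11],[10,16],[20,19],[23,14],[27,8],[29,0],[37,2],[44,0],[45,19],[47,0]]
[[1,11],[4,0],[9,11],[10,16],[20,19],[23,14],[27,8],[29,0],[37,2],[44,0],[45,19],[47,0]]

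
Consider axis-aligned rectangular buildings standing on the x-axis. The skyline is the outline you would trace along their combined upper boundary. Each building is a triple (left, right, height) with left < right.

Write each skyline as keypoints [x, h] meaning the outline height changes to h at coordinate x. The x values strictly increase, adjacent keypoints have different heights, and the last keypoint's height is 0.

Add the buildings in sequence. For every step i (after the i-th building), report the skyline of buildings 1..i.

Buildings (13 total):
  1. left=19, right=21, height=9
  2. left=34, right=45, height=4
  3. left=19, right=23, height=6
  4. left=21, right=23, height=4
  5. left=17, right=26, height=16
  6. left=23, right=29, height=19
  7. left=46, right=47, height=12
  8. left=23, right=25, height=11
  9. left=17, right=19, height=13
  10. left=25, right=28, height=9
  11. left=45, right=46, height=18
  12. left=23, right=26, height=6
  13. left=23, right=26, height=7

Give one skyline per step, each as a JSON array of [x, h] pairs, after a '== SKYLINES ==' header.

== SKYLINES ==
[[19,9],[21,0]]
[[19,9],[21,0],[34,4],[45,0]]
[[19,9],[21,6],[23,0],[34,4],[45,0]]
[[19,9],[21,6],[23,0],[34,4],[45,0]]
[[17,16],[26,0],[34,4],[45,0]]
[[17,16],[23,19],[29,0],[34,4],[45,0]]
[[17,16],[23,19],[29,0],[34,4],[45,0],[46,12],[47,0]]
[[17,16],[23,19],[29,0],[34,4],[45,0],[46,12],[47,0]]
[[17,16],[23,19],[29,0],[34,4],[45,0],[46,12],[47,0]]
[[17,16],[23,19],[29,0],[34,4],[45,0],[46,12],[47,0]]
[[17,16],[23,19],[29,0],[34,4],[45,18],[46,12],[47,0]]
[[17,16],[23,19],[29,0],[34,4],[45,18],[46,12],[47,0]]
[[17,16],[23,19],[29,0],[34,4],[45,18],[46,12],[47,0]]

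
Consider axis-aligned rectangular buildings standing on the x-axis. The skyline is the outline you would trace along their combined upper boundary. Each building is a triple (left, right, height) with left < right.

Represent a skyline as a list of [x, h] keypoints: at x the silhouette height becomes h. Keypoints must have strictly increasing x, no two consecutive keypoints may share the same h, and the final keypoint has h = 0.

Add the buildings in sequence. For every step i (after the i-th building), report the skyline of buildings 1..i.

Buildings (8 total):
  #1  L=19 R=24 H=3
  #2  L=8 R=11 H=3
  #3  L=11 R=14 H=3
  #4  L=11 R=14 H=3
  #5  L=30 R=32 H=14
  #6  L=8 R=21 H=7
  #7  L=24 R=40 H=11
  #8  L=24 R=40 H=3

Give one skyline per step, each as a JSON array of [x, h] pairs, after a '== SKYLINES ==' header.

== SKYLINES ==
[[19,3],[24,0]]
[[8,3],[11,0],[19,3],[24,0]]
[[8,3],[14,0],[19,3],[24,0]]
[[8,3],[14,0],[19,3],[24,0]]
[[8,3],[14,0],[19,3],[24,0],[30,14],[32,0]]
[[8,7],[21,3],[24,0],[30,14],[32,0]]
[[8,7],[21,3],[24,11],[30,14],[32,11],[40,0]]
[[8,7],[21,3],[24,11],[30,14],[32,11],[40,0]]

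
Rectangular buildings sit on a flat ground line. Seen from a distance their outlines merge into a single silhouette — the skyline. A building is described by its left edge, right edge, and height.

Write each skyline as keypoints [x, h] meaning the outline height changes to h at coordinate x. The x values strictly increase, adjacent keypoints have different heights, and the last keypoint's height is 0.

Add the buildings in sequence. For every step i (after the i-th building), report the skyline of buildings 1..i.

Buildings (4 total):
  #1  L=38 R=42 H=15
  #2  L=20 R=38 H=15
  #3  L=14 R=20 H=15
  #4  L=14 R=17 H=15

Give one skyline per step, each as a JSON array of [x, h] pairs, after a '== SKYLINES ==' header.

== SKYLINES ==
[[38,15],[42,0]]
[[20,15],[42,0]]
[[14,15],[42,0]]
[[14,15],[42,0]]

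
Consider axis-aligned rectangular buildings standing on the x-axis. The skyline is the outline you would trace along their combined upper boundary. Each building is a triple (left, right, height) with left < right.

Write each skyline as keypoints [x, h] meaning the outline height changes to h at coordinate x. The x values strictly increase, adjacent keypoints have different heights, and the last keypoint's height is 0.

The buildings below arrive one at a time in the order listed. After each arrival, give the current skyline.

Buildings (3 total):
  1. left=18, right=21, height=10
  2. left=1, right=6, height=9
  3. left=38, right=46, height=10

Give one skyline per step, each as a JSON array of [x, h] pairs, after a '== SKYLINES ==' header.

== SKYLINES ==
[[18,10],[21,0]]
[[1,9],[6,0],[18,10],[21,0]]
[[1,9],[6,0],[18,10],[21,0],[38,10],[46,0]]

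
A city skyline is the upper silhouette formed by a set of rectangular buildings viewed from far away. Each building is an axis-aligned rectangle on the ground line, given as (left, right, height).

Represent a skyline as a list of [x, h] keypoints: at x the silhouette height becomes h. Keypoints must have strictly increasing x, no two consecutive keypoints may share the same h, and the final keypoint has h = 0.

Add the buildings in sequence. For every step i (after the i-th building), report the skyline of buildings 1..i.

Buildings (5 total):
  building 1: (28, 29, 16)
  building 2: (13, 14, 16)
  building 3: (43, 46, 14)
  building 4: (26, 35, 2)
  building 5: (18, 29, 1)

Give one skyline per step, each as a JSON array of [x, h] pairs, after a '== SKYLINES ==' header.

== SKYLINES ==
[[28,16],[29,0]]
[[13,16],[14,0],[28,16],[29,0]]
[[13,16],[14,0],[28,16],[29,0],[43,14],[46,0]]
[[13,16],[14,0],[26,2],[28,16],[29,2],[35,0],[43,14],[46,0]]
[[13,16],[14,0],[18,1],[26,2],[28,16],[29,2],[35,0],[43,14],[46,0]]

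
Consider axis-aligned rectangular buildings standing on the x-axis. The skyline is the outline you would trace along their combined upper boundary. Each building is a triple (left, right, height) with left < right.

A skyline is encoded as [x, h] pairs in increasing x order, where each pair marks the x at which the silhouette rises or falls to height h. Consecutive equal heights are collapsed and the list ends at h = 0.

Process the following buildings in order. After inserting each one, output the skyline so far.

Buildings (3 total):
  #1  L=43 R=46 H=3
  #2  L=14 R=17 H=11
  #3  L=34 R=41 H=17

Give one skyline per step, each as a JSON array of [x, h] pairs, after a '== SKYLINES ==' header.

== SKYLINES ==
[[43,3],[46,0]]
[[14,11],[17,0],[43,3],[46,0]]
[[14,11],[17,0],[34,17],[41,0],[43,3],[46,0]]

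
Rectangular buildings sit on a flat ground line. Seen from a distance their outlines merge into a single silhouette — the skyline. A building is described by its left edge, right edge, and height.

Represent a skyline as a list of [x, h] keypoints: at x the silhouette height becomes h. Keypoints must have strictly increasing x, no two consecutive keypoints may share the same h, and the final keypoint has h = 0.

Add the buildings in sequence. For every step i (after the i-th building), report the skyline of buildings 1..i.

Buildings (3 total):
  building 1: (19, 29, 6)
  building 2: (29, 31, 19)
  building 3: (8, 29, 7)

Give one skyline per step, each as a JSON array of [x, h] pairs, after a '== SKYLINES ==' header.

== SKYLINES ==
[[19,6],[29,0]]
[[19,6],[29,19],[31,0]]
[[8,7],[29,19],[31,0]]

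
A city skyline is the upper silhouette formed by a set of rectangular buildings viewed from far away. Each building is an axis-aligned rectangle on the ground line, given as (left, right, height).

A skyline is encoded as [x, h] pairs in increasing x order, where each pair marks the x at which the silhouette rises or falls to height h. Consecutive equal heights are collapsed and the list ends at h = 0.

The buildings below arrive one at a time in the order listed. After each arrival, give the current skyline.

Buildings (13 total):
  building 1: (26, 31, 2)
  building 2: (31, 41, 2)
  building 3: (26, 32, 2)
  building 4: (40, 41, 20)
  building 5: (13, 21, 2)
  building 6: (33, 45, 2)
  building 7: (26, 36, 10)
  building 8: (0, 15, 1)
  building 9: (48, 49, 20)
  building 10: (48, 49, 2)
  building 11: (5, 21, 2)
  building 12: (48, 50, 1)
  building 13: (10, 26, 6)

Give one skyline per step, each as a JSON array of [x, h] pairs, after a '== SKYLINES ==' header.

== SKYLINES ==
[[26,2],[31,0]]
[[26,2],[41,0]]
[[26,2],[41,0]]
[[26,2],[40,20],[41,0]]
[[13,2],[21,0],[26,2],[40,20],[41,0]]
[[13,2],[21,0],[26,2],[40,20],[41,2],[45,0]]
[[13,2],[21,0],[26,10],[36,2],[40,20],[41,2],[45,0]]
[[0,1],[13,2],[21,0],[26,10],[36,2],[40,20],[41,2],[45,0]]
[[0,1],[13,2],[21,0],[26,10],[36,2],[40,20],[41,2],[45,0],[48,20],[49,0]]
[[0,1],[13,2],[21,0],[26,10],[36,2],[40,20],[41,2],[45,0],[48,20],[49,0]]
[[0,1],[5,2],[21,0],[26,10],[36,2],[40,20],[41,2],[45,0],[48,20],[49,0]]
[[0,1],[5,2],[21,0],[26,10],[36,2],[40,20],[41,2],[45,0],[48,20],[49,1],[50,0]]
[[0,1],[5,2],[10,6],[26,10],[36,2],[40,20],[41,2],[45,0],[48,20],[49,1],[50,0]]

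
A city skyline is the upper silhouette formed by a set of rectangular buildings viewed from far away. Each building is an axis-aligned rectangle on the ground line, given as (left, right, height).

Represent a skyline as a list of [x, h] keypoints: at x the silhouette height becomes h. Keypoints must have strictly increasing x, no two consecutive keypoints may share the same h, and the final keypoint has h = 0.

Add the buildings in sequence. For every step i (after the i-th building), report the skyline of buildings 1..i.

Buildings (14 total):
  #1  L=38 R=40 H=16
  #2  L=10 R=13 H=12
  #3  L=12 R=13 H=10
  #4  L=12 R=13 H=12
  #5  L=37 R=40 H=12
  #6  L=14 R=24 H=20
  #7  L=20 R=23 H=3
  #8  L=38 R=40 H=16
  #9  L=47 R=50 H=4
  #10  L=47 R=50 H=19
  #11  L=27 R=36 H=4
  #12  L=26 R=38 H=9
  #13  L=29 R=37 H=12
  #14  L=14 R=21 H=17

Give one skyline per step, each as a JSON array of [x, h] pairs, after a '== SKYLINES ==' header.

== SKYLINES ==
[[38,16],[40,0]]
[[10,12],[13,0],[38,16],[40,0]]
[[10,12],[13,0],[38,16],[40,0]]
[[10,12],[13,0],[38,16],[40,0]]
[[10,12],[13,0],[37,12],[38,16],[40,0]]
[[10,12],[13,0],[14,20],[24,0],[37,12],[38,16],[40,0]]
[[10,12],[13,0],[14,20],[24,0],[37,12],[38,16],[40,0]]
[[10,12],[13,0],[14,20],[24,0],[37,12],[38,16],[40,0]]
[[10,12],[13,0],[14,20],[24,0],[37,12],[38,16],[40,0],[47,4],[50,0]]
[[10,12],[13,0],[14,20],[24,0],[37,12],[38,16],[40,0],[47,19],[50,0]]
[[10,12],[13,0],[14,20],[24,0],[27,4],[36,0],[37,12],[38,16],[40,0],[47,19],[50,0]]
[[10,12],[13,0],[14,20],[24,0],[26,9],[37,12],[38,16],[40,0],[47,19],[50,0]]
[[10,12],[13,0],[14,20],[24,0],[26,9],[29,12],[38,16],[40,0],[47,19],[50,0]]
[[10,12],[13,0],[14,20],[24,0],[26,9],[29,12],[38,16],[40,0],[47,19],[50,0]]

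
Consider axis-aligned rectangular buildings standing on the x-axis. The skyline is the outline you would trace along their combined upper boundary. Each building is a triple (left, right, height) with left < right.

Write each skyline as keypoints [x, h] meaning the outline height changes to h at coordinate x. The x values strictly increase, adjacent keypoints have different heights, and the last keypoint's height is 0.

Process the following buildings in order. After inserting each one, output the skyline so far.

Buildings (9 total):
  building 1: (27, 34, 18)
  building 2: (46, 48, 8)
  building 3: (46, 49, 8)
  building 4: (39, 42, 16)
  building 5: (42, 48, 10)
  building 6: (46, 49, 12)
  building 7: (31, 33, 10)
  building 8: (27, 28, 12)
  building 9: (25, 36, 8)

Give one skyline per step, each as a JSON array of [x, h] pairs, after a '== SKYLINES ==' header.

== SKYLINES ==
[[27,18],[34,0]]
[[27,18],[34,0],[46,8],[48,0]]
[[27,18],[34,0],[46,8],[49,0]]
[[27,18],[34,0],[39,16],[42,0],[46,8],[49,0]]
[[27,18],[34,0],[39,16],[42,10],[48,8],[49,0]]
[[27,18],[34,0],[39,16],[42,10],[46,12],[49,0]]
[[27,18],[34,0],[39,16],[42,10],[46,12],[49,0]]
[[27,18],[34,0],[39,16],[42,10],[46,12],[49,0]]
[[25,8],[27,18],[34,8],[36,0],[39,16],[42,10],[46,12],[49,0]]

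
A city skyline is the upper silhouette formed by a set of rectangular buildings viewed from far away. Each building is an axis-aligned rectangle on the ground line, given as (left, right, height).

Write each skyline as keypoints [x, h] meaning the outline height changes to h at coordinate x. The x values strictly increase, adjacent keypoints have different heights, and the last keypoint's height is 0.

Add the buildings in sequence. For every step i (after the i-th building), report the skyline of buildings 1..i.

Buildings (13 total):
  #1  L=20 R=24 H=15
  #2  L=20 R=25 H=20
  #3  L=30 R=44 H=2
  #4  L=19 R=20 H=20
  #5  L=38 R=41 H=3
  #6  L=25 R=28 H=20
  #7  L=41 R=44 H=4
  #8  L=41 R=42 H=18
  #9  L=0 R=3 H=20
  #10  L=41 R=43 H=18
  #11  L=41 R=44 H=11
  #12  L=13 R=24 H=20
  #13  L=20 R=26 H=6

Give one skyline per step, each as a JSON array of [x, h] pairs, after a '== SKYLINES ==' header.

== SKYLINES ==
[[20,15],[24,0]]
[[20,20],[25,0]]
[[20,20],[25,0],[30,2],[44,0]]
[[19,20],[25,0],[30,2],[44,0]]
[[19,20],[25,0],[30,2],[38,3],[41,2],[44,0]]
[[19,20],[28,0],[30,2],[38,3],[41,2],[44,0]]
[[19,20],[28,0],[30,2],[38,3],[41,4],[44,0]]
[[19,20],[28,0],[30,2],[38,3],[41,18],[42,4],[44,0]]
[[0,20],[3,0],[19,20],[28,0],[30,2],[38,3],[41,18],[42,4],[44,0]]
[[0,20],[3,0],[19,20],[28,0],[30,2],[38,3],[41,18],[43,4],[44,0]]
[[0,20],[3,0],[19,20],[28,0],[30,2],[38,3],[41,18],[43,11],[44,0]]
[[0,20],[3,0],[13,20],[28,0],[30,2],[38,3],[41,18],[43,11],[44,0]]
[[0,20],[3,0],[13,20],[28,0],[30,2],[38,3],[41,18],[43,11],[44,0]]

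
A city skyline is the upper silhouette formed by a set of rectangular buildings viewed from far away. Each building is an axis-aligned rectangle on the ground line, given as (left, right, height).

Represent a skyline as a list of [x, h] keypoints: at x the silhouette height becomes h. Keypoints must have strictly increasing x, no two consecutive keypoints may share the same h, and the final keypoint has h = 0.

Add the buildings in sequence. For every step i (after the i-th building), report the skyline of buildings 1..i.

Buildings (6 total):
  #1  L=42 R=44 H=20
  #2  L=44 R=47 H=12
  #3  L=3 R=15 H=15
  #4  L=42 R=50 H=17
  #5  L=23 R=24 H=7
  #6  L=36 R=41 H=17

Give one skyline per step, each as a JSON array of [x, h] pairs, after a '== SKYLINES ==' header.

== SKYLINES ==
[[42,20],[44,0]]
[[42,20],[44,12],[47,0]]
[[3,15],[15,0],[42,20],[44,12],[47,0]]
[[3,15],[15,0],[42,20],[44,17],[50,0]]
[[3,15],[15,0],[23,7],[24,0],[42,20],[44,17],[50,0]]
[[3,15],[15,0],[23,7],[24,0],[36,17],[41,0],[42,20],[44,17],[50,0]]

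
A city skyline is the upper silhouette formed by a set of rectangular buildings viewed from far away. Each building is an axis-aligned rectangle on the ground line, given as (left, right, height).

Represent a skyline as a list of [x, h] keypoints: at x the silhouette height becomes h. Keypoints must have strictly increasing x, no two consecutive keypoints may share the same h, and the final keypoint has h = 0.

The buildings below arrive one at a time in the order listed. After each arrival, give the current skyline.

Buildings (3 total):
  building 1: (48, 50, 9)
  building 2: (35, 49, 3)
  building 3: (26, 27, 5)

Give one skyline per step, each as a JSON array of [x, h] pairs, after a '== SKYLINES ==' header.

== SKYLINES ==
[[48,9],[50,0]]
[[35,3],[48,9],[50,0]]
[[26,5],[27,0],[35,3],[48,9],[50,0]]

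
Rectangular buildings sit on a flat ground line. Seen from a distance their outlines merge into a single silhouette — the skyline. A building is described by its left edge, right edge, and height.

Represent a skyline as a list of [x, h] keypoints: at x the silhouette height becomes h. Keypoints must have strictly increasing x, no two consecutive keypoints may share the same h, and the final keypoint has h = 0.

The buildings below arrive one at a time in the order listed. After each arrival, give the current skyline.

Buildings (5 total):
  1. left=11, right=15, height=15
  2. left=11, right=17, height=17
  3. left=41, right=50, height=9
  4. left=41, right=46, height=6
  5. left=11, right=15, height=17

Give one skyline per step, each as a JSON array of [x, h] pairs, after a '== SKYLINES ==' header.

== SKYLINES ==
[[11,15],[15,0]]
[[11,17],[17,0]]
[[11,17],[17,0],[41,9],[50,0]]
[[11,17],[17,0],[41,9],[50,0]]
[[11,17],[17,0],[41,9],[50,0]]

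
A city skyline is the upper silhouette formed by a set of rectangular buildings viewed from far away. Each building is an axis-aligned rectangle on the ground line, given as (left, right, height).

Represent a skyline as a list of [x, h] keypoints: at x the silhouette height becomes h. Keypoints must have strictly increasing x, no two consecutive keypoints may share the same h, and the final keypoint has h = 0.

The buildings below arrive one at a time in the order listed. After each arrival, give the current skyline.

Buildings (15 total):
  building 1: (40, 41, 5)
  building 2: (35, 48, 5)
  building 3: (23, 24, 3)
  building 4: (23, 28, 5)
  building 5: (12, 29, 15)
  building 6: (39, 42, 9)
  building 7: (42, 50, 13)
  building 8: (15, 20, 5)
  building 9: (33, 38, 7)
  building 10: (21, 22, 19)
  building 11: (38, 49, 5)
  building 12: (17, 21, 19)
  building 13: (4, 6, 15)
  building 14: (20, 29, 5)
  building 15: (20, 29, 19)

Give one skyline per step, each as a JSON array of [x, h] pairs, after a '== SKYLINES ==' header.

== SKYLINES ==
[[40,5],[41,0]]
[[35,5],[48,0]]
[[23,3],[24,0],[35,5],[48,0]]
[[23,5],[28,0],[35,5],[48,0]]
[[12,15],[29,0],[35,5],[48,0]]
[[12,15],[29,0],[35,5],[39,9],[42,5],[48,0]]
[[12,15],[29,0],[35,5],[39,9],[42,13],[50,0]]
[[12,15],[29,0],[35,5],[39,9],[42,13],[50,0]]
[[12,15],[29,0],[33,7],[38,5],[39,9],[42,13],[50,0]]
[[12,15],[21,19],[22,15],[29,0],[33,7],[38,5],[39,9],[42,13],[50,0]]
[[12,15],[21,19],[22,15],[29,0],[33,7],[38,5],[39,9],[42,13],[50,0]]
[[12,15],[17,19],[22,15],[29,0],[33,7],[38,5],[39,9],[42,13],[50,0]]
[[4,15],[6,0],[12,15],[17,19],[22,15],[29,0],[33,7],[38,5],[39,9],[42,13],[50,0]]
[[4,15],[6,0],[12,15],[17,19],[22,15],[29,0],[33,7],[38,5],[39,9],[42,13],[50,0]]
[[4,15],[6,0],[12,15],[17,19],[29,0],[33,7],[38,5],[39,9],[42,13],[50,0]]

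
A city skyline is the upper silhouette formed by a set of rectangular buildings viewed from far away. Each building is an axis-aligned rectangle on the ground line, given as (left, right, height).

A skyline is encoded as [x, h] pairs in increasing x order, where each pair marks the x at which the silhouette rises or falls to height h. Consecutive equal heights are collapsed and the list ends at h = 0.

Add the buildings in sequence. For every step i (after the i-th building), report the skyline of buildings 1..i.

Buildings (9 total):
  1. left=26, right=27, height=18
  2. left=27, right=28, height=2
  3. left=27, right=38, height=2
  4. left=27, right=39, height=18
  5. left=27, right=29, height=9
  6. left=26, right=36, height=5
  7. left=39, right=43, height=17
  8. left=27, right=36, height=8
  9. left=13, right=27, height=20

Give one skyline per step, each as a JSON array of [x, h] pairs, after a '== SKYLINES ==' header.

== SKYLINES ==
[[26,18],[27,0]]
[[26,18],[27,2],[28,0]]
[[26,18],[27,2],[38,0]]
[[26,18],[39,0]]
[[26,18],[39,0]]
[[26,18],[39,0]]
[[26,18],[39,17],[43,0]]
[[26,18],[39,17],[43,0]]
[[13,20],[27,18],[39,17],[43,0]]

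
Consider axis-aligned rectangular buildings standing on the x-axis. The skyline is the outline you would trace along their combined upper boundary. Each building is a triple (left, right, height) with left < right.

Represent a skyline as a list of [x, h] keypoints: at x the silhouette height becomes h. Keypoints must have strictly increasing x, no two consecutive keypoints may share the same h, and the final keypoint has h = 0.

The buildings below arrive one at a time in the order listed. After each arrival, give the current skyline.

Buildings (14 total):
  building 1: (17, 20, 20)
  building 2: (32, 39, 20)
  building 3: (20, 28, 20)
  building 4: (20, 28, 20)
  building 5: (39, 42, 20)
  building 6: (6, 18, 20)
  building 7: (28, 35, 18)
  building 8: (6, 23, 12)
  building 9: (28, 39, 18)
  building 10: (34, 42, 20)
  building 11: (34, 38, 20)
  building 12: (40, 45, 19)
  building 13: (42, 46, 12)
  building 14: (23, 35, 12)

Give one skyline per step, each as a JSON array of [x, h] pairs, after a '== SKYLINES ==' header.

== SKYLINES ==
[[17,20],[20,0]]
[[17,20],[20,0],[32,20],[39,0]]
[[17,20],[28,0],[32,20],[39,0]]
[[17,20],[28,0],[32,20],[39,0]]
[[17,20],[28,0],[32,20],[42,0]]
[[6,20],[28,0],[32,20],[42,0]]
[[6,20],[28,18],[32,20],[42,0]]
[[6,20],[28,18],[32,20],[42,0]]
[[6,20],[28,18],[32,20],[42,0]]
[[6,20],[28,18],[32,20],[42,0]]
[[6,20],[28,18],[32,20],[42,0]]
[[6,20],[28,18],[32,20],[42,19],[45,0]]
[[6,20],[28,18],[32,20],[42,19],[45,12],[46,0]]
[[6,20],[28,18],[32,20],[42,19],[45,12],[46,0]]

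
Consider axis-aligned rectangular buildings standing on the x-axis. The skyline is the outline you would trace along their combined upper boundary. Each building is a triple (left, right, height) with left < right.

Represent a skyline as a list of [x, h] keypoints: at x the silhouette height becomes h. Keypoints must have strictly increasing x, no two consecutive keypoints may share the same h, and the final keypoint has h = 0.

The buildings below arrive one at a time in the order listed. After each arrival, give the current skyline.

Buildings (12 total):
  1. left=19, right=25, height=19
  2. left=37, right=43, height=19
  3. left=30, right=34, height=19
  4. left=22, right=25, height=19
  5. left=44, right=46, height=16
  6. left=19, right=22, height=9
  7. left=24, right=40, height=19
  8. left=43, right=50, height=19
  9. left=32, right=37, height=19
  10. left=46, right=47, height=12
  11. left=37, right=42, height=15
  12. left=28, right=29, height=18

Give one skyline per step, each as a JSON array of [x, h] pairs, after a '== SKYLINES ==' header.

== SKYLINES ==
[[19,19],[25,0]]
[[19,19],[25,0],[37,19],[43,0]]
[[19,19],[25,0],[30,19],[34,0],[37,19],[43,0]]
[[19,19],[25,0],[30,19],[34,0],[37,19],[43,0]]
[[19,19],[25,0],[30,19],[34,0],[37,19],[43,0],[44,16],[46,0]]
[[19,19],[25,0],[30,19],[34,0],[37,19],[43,0],[44,16],[46,0]]
[[19,19],[43,0],[44,16],[46,0]]
[[19,19],[50,0]]
[[19,19],[50,0]]
[[19,19],[50,0]]
[[19,19],[50,0]]
[[19,19],[50,0]]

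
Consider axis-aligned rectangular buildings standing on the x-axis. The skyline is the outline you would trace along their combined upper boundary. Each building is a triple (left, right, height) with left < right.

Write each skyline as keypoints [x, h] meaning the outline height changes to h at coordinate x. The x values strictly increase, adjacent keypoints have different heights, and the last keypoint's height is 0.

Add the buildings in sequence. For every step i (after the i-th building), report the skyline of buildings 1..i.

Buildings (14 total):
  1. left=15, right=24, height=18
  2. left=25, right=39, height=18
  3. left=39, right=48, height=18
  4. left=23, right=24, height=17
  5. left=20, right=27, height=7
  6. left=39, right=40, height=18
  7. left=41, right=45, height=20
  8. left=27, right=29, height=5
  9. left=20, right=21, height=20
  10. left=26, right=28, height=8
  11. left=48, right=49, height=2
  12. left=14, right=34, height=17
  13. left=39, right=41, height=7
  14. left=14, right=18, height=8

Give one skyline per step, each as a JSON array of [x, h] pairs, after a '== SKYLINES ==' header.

== SKYLINES ==
[[15,18],[24,0]]
[[15,18],[24,0],[25,18],[39,0]]
[[15,18],[24,0],[25,18],[48,0]]
[[15,18],[24,0],[25,18],[48,0]]
[[15,18],[24,7],[25,18],[48,0]]
[[15,18],[24,7],[25,18],[48,0]]
[[15,18],[24,7],[25,18],[41,20],[45,18],[48,0]]
[[15,18],[24,7],[25,18],[41,20],[45,18],[48,0]]
[[15,18],[20,20],[21,18],[24,7],[25,18],[41,20],[45,18],[48,0]]
[[15,18],[20,20],[21,18],[24,7],[25,18],[41,20],[45,18],[48,0]]
[[15,18],[20,20],[21,18],[24,7],[25,18],[41,20],[45,18],[48,2],[49,0]]
[[14,17],[15,18],[20,20],[21,18],[24,17],[25,18],[41,20],[45,18],[48,2],[49,0]]
[[14,17],[15,18],[20,20],[21,18],[24,17],[25,18],[41,20],[45,18],[48,2],[49,0]]
[[14,17],[15,18],[20,20],[21,18],[24,17],[25,18],[41,20],[45,18],[48,2],[49,0]]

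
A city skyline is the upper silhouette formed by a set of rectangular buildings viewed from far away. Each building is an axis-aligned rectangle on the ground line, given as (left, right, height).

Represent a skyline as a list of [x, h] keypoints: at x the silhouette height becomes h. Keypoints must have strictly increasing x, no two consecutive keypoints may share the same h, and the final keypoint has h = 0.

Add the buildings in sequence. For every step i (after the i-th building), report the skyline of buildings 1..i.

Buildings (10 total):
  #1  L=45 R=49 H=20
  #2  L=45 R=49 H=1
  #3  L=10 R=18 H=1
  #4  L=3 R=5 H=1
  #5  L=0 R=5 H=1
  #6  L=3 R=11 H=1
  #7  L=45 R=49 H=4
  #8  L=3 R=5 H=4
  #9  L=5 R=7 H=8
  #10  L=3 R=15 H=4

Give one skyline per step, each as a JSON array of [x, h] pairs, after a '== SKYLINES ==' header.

== SKYLINES ==
[[45,20],[49,0]]
[[45,20],[49,0]]
[[10,1],[18,0],[45,20],[49,0]]
[[3,1],[5,0],[10,1],[18,0],[45,20],[49,0]]
[[0,1],[5,0],[10,1],[18,0],[45,20],[49,0]]
[[0,1],[18,0],[45,20],[49,0]]
[[0,1],[18,0],[45,20],[49,0]]
[[0,1],[3,4],[5,1],[18,0],[45,20],[49,0]]
[[0,1],[3,4],[5,8],[7,1],[18,0],[45,20],[49,0]]
[[0,1],[3,4],[5,8],[7,4],[15,1],[18,0],[45,20],[49,0]]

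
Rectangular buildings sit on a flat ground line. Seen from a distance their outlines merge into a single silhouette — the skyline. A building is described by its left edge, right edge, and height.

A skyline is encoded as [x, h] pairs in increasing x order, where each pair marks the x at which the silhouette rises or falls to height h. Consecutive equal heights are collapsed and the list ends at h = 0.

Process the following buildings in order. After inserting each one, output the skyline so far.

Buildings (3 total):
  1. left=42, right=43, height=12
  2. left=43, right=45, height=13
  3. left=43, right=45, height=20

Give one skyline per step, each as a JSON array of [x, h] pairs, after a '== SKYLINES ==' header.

== SKYLINES ==
[[42,12],[43,0]]
[[42,12],[43,13],[45,0]]
[[42,12],[43,20],[45,0]]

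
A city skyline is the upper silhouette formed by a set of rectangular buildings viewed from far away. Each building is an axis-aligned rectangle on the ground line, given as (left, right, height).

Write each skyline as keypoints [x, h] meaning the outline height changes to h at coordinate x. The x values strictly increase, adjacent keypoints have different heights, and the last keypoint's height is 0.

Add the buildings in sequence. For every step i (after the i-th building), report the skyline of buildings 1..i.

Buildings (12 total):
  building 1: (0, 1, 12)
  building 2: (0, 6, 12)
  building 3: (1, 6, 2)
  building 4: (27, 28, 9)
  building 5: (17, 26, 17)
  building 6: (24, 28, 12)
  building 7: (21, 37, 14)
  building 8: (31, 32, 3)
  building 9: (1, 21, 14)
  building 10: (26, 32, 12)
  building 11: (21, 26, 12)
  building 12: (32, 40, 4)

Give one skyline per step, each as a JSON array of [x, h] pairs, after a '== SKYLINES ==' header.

== SKYLINES ==
[[0,12],[1,0]]
[[0,12],[6,0]]
[[0,12],[6,0]]
[[0,12],[6,0],[27,9],[28,0]]
[[0,12],[6,0],[17,17],[26,0],[27,9],[28,0]]
[[0,12],[6,0],[17,17],[26,12],[28,0]]
[[0,12],[6,0],[17,17],[26,14],[37,0]]
[[0,12],[6,0],[17,17],[26,14],[37,0]]
[[0,12],[1,14],[17,17],[26,14],[37,0]]
[[0,12],[1,14],[17,17],[26,14],[37,0]]
[[0,12],[1,14],[17,17],[26,14],[37,0]]
[[0,12],[1,14],[17,17],[26,14],[37,4],[40,0]]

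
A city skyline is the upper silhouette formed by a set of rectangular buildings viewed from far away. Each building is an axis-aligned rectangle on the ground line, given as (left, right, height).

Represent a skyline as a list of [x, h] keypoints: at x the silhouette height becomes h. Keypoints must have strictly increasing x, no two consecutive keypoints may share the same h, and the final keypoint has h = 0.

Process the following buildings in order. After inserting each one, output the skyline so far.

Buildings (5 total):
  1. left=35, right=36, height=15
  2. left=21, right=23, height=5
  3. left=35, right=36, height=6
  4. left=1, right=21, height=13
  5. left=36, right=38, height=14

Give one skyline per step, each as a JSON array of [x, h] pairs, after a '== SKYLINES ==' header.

== SKYLINES ==
[[35,15],[36,0]]
[[21,5],[23,0],[35,15],[36,0]]
[[21,5],[23,0],[35,15],[36,0]]
[[1,13],[21,5],[23,0],[35,15],[36,0]]
[[1,13],[21,5],[23,0],[35,15],[36,14],[38,0]]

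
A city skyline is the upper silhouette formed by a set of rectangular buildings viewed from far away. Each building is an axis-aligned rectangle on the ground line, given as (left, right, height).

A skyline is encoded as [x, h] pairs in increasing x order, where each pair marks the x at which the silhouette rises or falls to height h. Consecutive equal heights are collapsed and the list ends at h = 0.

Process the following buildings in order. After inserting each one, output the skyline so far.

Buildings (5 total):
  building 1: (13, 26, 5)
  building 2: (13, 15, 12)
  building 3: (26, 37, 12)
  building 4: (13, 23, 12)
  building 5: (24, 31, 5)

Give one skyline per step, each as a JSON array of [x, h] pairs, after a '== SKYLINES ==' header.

== SKYLINES ==
[[13,5],[26,0]]
[[13,12],[15,5],[26,0]]
[[13,12],[15,5],[26,12],[37,0]]
[[13,12],[23,5],[26,12],[37,0]]
[[13,12],[23,5],[26,12],[37,0]]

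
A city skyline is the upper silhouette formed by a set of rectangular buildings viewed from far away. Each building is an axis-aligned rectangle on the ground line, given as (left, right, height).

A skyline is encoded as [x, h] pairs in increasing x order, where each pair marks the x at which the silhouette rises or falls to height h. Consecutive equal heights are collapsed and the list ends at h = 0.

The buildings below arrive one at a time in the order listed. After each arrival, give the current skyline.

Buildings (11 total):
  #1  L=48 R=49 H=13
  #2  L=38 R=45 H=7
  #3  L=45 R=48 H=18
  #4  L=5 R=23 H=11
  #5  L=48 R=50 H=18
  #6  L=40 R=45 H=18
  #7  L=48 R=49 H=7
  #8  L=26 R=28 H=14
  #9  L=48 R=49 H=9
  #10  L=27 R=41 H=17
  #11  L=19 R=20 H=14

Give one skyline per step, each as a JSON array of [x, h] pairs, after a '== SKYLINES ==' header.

== SKYLINES ==
[[48,13],[49,0]]
[[38,7],[45,0],[48,13],[49,0]]
[[38,7],[45,18],[48,13],[49,0]]
[[5,11],[23,0],[38,7],[45,18],[48,13],[49,0]]
[[5,11],[23,0],[38,7],[45,18],[50,0]]
[[5,11],[23,0],[38,7],[40,18],[50,0]]
[[5,11],[23,0],[38,7],[40,18],[50,0]]
[[5,11],[23,0],[26,14],[28,0],[38,7],[40,18],[50,0]]
[[5,11],[23,0],[26,14],[28,0],[38,7],[40,18],[50,0]]
[[5,11],[23,0],[26,14],[27,17],[40,18],[50,0]]
[[5,11],[19,14],[20,11],[23,0],[26,14],[27,17],[40,18],[50,0]]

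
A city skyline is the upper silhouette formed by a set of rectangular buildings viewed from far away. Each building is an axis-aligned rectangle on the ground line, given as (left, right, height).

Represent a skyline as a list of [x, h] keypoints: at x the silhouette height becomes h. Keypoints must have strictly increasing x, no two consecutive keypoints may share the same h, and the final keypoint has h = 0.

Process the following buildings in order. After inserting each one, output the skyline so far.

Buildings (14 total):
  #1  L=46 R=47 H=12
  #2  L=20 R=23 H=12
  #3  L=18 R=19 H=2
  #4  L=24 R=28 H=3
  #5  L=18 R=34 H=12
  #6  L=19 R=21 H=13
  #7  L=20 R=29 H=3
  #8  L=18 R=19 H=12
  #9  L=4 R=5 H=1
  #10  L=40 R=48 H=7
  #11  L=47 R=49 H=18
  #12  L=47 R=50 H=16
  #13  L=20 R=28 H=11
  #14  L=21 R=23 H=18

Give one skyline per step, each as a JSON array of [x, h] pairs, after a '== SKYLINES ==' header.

== SKYLINES ==
[[46,12],[47,0]]
[[20,12],[23,0],[46,12],[47,0]]
[[18,2],[19,0],[20,12],[23,0],[46,12],[47,0]]
[[18,2],[19,0],[20,12],[23,0],[24,3],[28,0],[46,12],[47,0]]
[[18,12],[34,0],[46,12],[47,0]]
[[18,12],[19,13],[21,12],[34,0],[46,12],[47,0]]
[[18,12],[19,13],[21,12],[34,0],[46,12],[47,0]]
[[18,12],[19,13],[21,12],[34,0],[46,12],[47,0]]
[[4,1],[5,0],[18,12],[19,13],[21,12],[34,0],[46,12],[47,0]]
[[4,1],[5,0],[18,12],[19,13],[21,12],[34,0],[40,7],[46,12],[47,7],[48,0]]
[[4,1],[5,0],[18,12],[19,13],[21,12],[34,0],[40,7],[46,12],[47,18],[49,0]]
[[4,1],[5,0],[18,12],[19,13],[21,12],[34,0],[40,7],[46,12],[47,18],[49,16],[50,0]]
[[4,1],[5,0],[18,12],[19,13],[21,12],[34,0],[40,7],[46,12],[47,18],[49,16],[50,0]]
[[4,1],[5,0],[18,12],[19,13],[21,18],[23,12],[34,0],[40,7],[46,12],[47,18],[49,16],[50,0]]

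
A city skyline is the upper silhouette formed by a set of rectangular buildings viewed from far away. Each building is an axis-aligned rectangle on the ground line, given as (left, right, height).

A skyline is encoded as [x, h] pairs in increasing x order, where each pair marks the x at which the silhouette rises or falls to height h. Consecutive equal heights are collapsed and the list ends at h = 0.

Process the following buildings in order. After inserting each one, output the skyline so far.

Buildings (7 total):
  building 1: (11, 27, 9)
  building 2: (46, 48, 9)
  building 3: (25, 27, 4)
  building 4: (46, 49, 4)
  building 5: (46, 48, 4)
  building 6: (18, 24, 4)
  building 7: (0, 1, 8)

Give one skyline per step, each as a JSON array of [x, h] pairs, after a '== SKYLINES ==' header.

== SKYLINES ==
[[11,9],[27,0]]
[[11,9],[27,0],[46,9],[48,0]]
[[11,9],[27,0],[46,9],[48,0]]
[[11,9],[27,0],[46,9],[48,4],[49,0]]
[[11,9],[27,0],[46,9],[48,4],[49,0]]
[[11,9],[27,0],[46,9],[48,4],[49,0]]
[[0,8],[1,0],[11,9],[27,0],[46,9],[48,4],[49,0]]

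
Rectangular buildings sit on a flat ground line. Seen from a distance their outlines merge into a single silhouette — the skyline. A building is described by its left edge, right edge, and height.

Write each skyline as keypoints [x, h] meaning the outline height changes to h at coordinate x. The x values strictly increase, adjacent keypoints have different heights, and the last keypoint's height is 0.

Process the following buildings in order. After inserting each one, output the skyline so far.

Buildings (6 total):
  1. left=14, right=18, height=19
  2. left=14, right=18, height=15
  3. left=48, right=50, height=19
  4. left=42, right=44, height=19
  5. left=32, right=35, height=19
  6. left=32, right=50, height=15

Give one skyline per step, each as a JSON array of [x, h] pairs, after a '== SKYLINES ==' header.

== SKYLINES ==
[[14,19],[18,0]]
[[14,19],[18,0]]
[[14,19],[18,0],[48,19],[50,0]]
[[14,19],[18,0],[42,19],[44,0],[48,19],[50,0]]
[[14,19],[18,0],[32,19],[35,0],[42,19],[44,0],[48,19],[50,0]]
[[14,19],[18,0],[32,19],[35,15],[42,19],[44,15],[48,19],[50,0]]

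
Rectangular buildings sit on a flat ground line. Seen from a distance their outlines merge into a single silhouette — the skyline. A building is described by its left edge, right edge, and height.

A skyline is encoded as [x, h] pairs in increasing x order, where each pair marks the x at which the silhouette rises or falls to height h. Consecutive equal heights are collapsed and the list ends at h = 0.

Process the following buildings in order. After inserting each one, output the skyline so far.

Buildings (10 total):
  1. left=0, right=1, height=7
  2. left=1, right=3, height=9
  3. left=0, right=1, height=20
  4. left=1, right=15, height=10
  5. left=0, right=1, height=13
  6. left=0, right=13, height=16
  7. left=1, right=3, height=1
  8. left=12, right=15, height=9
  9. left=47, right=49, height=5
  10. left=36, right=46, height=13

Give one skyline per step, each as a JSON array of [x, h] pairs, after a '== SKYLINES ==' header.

== SKYLINES ==
[[0,7],[1,0]]
[[0,7],[1,9],[3,0]]
[[0,20],[1,9],[3,0]]
[[0,20],[1,10],[15,0]]
[[0,20],[1,10],[15,0]]
[[0,20],[1,16],[13,10],[15,0]]
[[0,20],[1,16],[13,10],[15,0]]
[[0,20],[1,16],[13,10],[15,0]]
[[0,20],[1,16],[13,10],[15,0],[47,5],[49,0]]
[[0,20],[1,16],[13,10],[15,0],[36,13],[46,0],[47,5],[49,0]]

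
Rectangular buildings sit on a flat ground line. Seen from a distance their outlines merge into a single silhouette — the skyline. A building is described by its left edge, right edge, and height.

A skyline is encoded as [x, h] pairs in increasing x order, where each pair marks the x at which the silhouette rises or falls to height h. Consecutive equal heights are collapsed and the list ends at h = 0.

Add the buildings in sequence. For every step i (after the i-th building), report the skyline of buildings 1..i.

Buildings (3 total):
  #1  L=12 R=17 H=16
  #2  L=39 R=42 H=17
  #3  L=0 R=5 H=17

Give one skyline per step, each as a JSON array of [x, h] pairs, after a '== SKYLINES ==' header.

== SKYLINES ==
[[12,16],[17,0]]
[[12,16],[17,0],[39,17],[42,0]]
[[0,17],[5,0],[12,16],[17,0],[39,17],[42,0]]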